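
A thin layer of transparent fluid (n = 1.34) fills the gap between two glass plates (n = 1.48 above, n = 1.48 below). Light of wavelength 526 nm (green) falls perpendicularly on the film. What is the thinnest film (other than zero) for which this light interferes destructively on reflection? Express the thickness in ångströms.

At the upper boundary (n = 1.48 to n = 1.34) the reflected ray undergoes no phase shift.
Bottom surface (1.34 → 1.48): reflection off a higher-index medium gives a half-wave phase shift.
The two reflections differ by half a wavelength.
For weak reflection here: 2 n t = m λ.
Minimum nonzero at m = 1: t = λ / (2 n) = 526 / (2 × 1.34) = 196 nm.

1963 Å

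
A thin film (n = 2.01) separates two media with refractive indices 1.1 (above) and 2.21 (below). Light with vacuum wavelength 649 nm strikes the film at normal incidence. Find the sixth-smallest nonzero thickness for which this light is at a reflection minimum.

888 nm

At the upper boundary (n = 1.1 to n = 2.01) the reflected ray undergoes a half-wave phase shift.
At the lower boundary (n = 2.01 to n = 2.21) the reflected ray undergoes a half-wave phase shift.
Zero or two π shifts → no net half-wave offset.
For weak reflection here: 2 n t = (m + ½) λ.
The sixth-smallest nonzero thickness corresponds to m = 5: t = (m + ½) λ / (2 n) = 5.50 × 649 / (2 × 2.01) = 888 nm.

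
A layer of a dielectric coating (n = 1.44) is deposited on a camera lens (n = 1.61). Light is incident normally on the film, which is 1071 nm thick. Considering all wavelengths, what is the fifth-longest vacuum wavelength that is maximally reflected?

617 nm

Top surface (1.0 → 1.44): reflection off a higher-index medium gives a half-wave phase shift.
At the lower boundary (n = 1.44 to n = 1.61) the reflected ray undergoes a half-wave phase shift.
Zero or two π shifts → no net half-wave offset.
For bright reflection here: 2 n t = m λ.
λ = 2 n t / m. The fifth-longest wavelength is m = 5: λ = 2 × 1.44 × 1071 / 5.00 = 617 nm.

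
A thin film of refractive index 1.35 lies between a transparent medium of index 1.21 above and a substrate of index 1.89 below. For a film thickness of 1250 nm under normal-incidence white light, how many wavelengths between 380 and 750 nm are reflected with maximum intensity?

Top surface (1.21 → 1.35): reflection off a higher-index medium gives a half-wave phase shift.
Ray reflecting at the bottom interface goes from n = 1.35 toward n = 1.89: a half-wave phase shift.
Net: no relative phase inversion (both shifts match).
For bright reflection here: 2 n t = m λ.
λ = 2 n t / m = 3375 / m nm.
m=4: 844 nm (IR); m=5: 675 nm (visible); m=6: 563 nm (visible); m=7: 482 nm (visible); m=8: 422 nm (visible); m=9: 375 nm (UV).

4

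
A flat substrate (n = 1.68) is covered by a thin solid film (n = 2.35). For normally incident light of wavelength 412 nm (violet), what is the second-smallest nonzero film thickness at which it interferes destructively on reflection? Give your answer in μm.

0.175 μm

Ray reflecting at the top interface goes from n = 1.0 toward n = 2.35: a half-wave phase shift.
Bottom surface (2.35 → 1.68): reflection off a lower-index medium gives no phase shift.
Exactly one π shift → a net half-wave offset.
With one net inversion, destructive interference in reflection requires 2 n t = m λ.
The second-smallest nonzero thickness corresponds to m = 2: t = m λ / (2 n) = 2.00 × 412 / (2 × 2.35) = 175 nm.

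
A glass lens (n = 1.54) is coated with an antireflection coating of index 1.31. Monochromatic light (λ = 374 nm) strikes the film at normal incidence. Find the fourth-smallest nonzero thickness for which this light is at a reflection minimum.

500 nm

Top surface (1.0 → 1.31): reflection off a higher-index medium gives a half-wave phase shift.
Bottom surface (1.31 → 1.54): reflection off a higher-index medium gives a half-wave phase shift.
Net: no relative phase inversion (both shifts match).
For dark reflection here: 2 n t = (m + ½) λ.
The fourth-smallest nonzero thickness corresponds to m = 3: t = (m + ½) λ / (2 n) = 3.50 × 374 / (2 × 1.31) = 500 nm.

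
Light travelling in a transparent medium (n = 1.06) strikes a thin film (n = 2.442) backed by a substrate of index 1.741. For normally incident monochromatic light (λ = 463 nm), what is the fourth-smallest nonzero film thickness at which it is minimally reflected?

Top surface (1.06 → 2.442): reflection off a higher-index medium gives a half-wave phase shift.
Ray reflecting at the bottom interface goes from n = 2.442 toward n = 1.741: no phase shift.
Exactly one π shift → a net half-wave offset.
So the condition for destructive reflection is 2 n t = m λ.
The fourth-smallest nonzero thickness corresponds to m = 4: t = m λ / (2 n) = 4.00 × 463 / (2 × 2.442) = 379 nm.

379 nm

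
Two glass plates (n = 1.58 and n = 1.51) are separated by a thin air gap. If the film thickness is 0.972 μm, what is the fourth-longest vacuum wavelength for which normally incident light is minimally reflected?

Top surface (1.58 → 1.0): reflection off a lower-index medium gives no phase shift.
Bottom surface (1.0 → 1.51): reflection off a higher-index medium gives a half-wave phase shift.
Net: one phase inversion between the two reflected rays.
For dark reflection here: 2 n t = m λ.
λ = 2 n t / m. The fourth-longest wavelength is m = 4: λ = 2 × 1.0 × 972 / 4.00 = 486 nm.

486 nm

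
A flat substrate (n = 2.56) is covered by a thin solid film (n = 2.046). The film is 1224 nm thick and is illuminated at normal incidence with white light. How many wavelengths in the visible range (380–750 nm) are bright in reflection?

Ray reflecting at the top interface goes from n = 1.0 toward n = 2.046: a half-wave phase shift.
Bottom surface (2.046 → 2.56): reflection off a higher-index medium gives a half-wave phase shift.
Net: no relative phase inversion (both shifts match).
With no net inversion, constructive interference in reflection requires 2 n t = m λ.
λ = 2 n t / m = 5009 / m nm.
m=6: 835 nm (IR); m=7: 716 nm (visible); m=8: 626 nm (visible); m=9: 557 nm (visible); m=10: 501 nm (visible); m=11: 455 nm (visible); m=12: 417 nm (visible); m=13: 385 nm (visible); m=14: 358 nm (UV).

7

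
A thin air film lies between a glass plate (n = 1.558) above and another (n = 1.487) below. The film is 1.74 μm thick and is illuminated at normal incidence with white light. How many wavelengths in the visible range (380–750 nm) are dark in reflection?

5

Ray reflecting at the top interface goes from n = 1.558 toward n = 1.0: no phase shift.
Ray reflecting at the bottom interface goes from n = 1.0 toward n = 1.487: a half-wave phase shift.
Net: one phase inversion between the two reflected rays.
With one net inversion, destructive interference in reflection requires 2 n t = m λ.
λ = 2 n t / m = 3480 / m nm.
m=4: 870 nm (IR); m=5: 696 nm (visible); m=6: 580 nm (visible); m=7: 497 nm (visible); m=8: 435 nm (visible); m=9: 387 nm (visible); m=10: 348 nm (UV).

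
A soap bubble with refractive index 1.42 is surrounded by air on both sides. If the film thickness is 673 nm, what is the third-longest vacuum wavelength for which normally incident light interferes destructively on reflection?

637 nm

Ray reflecting at the top interface goes from n = 1.0 toward n = 1.42: a half-wave phase shift.
At the lower boundary (n = 1.42 to n = 1.0) the reflected ray undergoes no phase shift.
Exactly one π shift → a net half-wave offset.
With one net inversion, destructive interference in reflection requires 2 n t = m λ.
λ = 2 n t / m. The third-longest wavelength is m = 3: λ = 2 × 1.42 × 673 / 3.00 = 637 nm.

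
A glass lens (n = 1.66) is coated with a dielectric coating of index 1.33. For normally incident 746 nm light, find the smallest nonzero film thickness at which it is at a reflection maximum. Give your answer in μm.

Ray reflecting at the top interface goes from n = 1.0 toward n = 1.33: a half-wave phase shift.
Ray reflecting at the bottom interface goes from n = 1.33 toward n = 1.66: a half-wave phase shift.
Zero or two π shifts → no net half-wave offset.
With no net inversion, constructive interference in reflection requires 2 n t = m λ.
Minimum nonzero at m = 1: t = λ / (2 n) = 746 / (2 × 1.33) = 280 nm.

0.280 μm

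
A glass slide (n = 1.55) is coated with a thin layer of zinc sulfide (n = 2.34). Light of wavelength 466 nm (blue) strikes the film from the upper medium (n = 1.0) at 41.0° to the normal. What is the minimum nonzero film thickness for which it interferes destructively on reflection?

104 nm

Ray reflecting at the top interface goes from n = 1.0 toward n = 2.34: a half-wave phase shift.
At the lower boundary (n = 2.34 to n = 1.55) the reflected ray undergoes no phase shift.
Exactly one π shift → a net half-wave offset.
For weak reflection here: 2 n t cos θ_r = m λ.
Snell's law: 1.0 sin 41.0° = 2.34 sin θ_r → sin θ_r = 0.280, cos θ_r = 0.960.
Minimum nonzero at m = 1: t = λ / (2 n cos θ_r) = 466 / (2 × 2.34 × 0.960) = 104 nm.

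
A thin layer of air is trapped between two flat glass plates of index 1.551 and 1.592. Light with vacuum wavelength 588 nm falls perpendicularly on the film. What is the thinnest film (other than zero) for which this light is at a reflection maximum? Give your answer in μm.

0.147 μm

Top surface (1.551 → 1.0): reflection off a lower-index medium gives no phase shift.
Ray reflecting at the bottom interface goes from n = 1.0 toward n = 1.592: a half-wave phase shift.
Net: one phase inversion between the two reflected rays.
So the condition for constructive reflection is 2 n t = (m + ½) λ.
Minimum at m = 0: t = λ / (4 n) = 588 / (4 × 1.0) = 147 nm.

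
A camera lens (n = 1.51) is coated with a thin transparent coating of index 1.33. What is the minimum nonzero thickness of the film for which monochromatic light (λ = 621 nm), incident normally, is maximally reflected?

At the upper boundary (n = 1.0 to n = 1.33) the reflected ray undergoes a half-wave phase shift.
At the lower boundary (n = 1.33 to n = 1.51) the reflected ray undergoes a half-wave phase shift.
Net: no relative phase inversion (both shifts match).
For maximum reflection here: 2 n t = m λ.
Minimum nonzero at m = 1: t = λ / (2 n) = 621 / (2 × 1.33) = 233 nm.

233 nm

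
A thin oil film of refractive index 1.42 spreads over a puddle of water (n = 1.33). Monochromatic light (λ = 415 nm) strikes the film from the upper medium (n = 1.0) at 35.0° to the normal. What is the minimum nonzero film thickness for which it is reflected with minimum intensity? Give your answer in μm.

0.160 μm

Ray reflecting at the top interface goes from n = 1.0 toward n = 1.42: a half-wave phase shift.
At the lower boundary (n = 1.42 to n = 1.33) the reflected ray undergoes no phase shift.
Exactly one π shift → a net half-wave offset.
For weak reflection here: 2 n t cos θ_r = m λ.
Snell's law: 1.0 sin 35.0° = 1.42 sin θ_r → sin θ_r = 0.404, cos θ_r = 0.915.
Minimum nonzero at m = 1: t = λ / (2 n cos θ_r) = 415 / (2 × 1.42 × 0.915) = 160 nm.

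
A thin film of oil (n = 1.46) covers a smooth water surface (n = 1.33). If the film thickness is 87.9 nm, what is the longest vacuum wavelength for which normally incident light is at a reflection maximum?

513 nm

Ray reflecting at the top interface goes from n = 1.0 toward n = 1.46: a half-wave phase shift.
Bottom surface (1.46 → 1.33): reflection off a lower-index medium gives no phase shift.
The two reflections differ by half a wavelength.
For strong reflection here: 2 n t = (m + ½) λ.
λ = 2 n t / (m + ½). The longest wavelength is m = 0: λ = 2 × 1.46 × 87.9 / 0.500 = 513 nm.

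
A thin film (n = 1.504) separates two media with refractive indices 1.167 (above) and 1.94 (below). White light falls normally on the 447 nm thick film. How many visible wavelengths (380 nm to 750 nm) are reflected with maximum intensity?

2

Ray reflecting at the top interface goes from n = 1.167 toward n = 1.504: a half-wave phase shift.
At the lower boundary (n = 1.504 to n = 1.94) the reflected ray undergoes a half-wave phase shift.
Zero or two π shifts → no net half-wave offset.
For maximum reflection here: 2 n t = m λ.
λ = 2 n t / m = 1345 / m nm.
m=1: 1345 nm (IR); m=2: 672 nm (visible); m=3: 448 nm (visible); m=4: 336 nm (UV).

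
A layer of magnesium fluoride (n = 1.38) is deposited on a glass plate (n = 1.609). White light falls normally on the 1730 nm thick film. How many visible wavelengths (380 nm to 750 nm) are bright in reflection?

Ray reflecting at the top interface goes from n = 1.0 toward n = 1.38: a half-wave phase shift.
Ray reflecting at the bottom interface goes from n = 1.38 toward n = 1.609: a half-wave phase shift.
Zero or two π shifts → no net half-wave offset.
With no net inversion, constructive interference in reflection requires 2 n t = m λ.
λ = 2 n t / m = 4775 / m nm.
m=6: 796 nm (IR); m=7: 682 nm (visible); m=8: 597 nm (visible); m=9: 531 nm (visible); m=10: 477 nm (visible); m=11: 434 nm (visible); m=12: 398 nm (visible); m=13: 367 nm (UV).

6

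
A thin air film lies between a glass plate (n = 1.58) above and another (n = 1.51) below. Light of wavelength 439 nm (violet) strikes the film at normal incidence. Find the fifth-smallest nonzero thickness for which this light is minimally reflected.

Top surface (1.58 → 1.0): reflection off a lower-index medium gives no phase shift.
Ray reflecting at the bottom interface goes from n = 1.0 toward n = 1.51: a half-wave phase shift.
Exactly one π shift → a net half-wave offset.
With one net inversion, destructive interference in reflection requires 2 n t = m λ.
The fifth-smallest nonzero thickness corresponds to m = 5: t = m λ / (2 n) = 5.00 × 439 / (2 × 1.0) = 1098 nm.

1098 nm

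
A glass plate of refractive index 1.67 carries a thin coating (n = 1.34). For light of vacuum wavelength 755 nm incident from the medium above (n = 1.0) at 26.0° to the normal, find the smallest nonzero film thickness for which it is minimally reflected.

Ray reflecting at the top interface goes from n = 1.0 toward n = 1.34: a half-wave phase shift.
At the lower boundary (n = 1.34 to n = 1.67) the reflected ray undergoes a half-wave phase shift.
Zero or two π shifts → no net half-wave offset.
With no net inversion, destructive interference in reflection requires 2 n t cos θ_r = (m + ½) λ.
Snell's law: 1.0 sin 26.0° = 1.34 sin θ_r → sin θ_r = 0.327, cos θ_r = 0.945.
Minimum at m = 0: t = λ / (4 n cos θ_r) = 755 / (4 × 1.34 × 0.945) = 149 nm.

149 nm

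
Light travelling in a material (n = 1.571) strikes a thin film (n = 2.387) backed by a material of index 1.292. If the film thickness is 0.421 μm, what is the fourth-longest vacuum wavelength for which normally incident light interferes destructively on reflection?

At the upper boundary (n = 1.571 to n = 2.387) the reflected ray undergoes a half-wave phase shift.
At the lower boundary (n = 2.387 to n = 1.292) the reflected ray undergoes no phase shift.
Exactly one π shift → a net half-wave offset.
For dark reflection here: 2 n t = m λ.
λ = 2 n t / m. The fourth-longest wavelength is m = 4: λ = 2 × 2.387 × 421 / 4.00 = 502 nm.

502 nm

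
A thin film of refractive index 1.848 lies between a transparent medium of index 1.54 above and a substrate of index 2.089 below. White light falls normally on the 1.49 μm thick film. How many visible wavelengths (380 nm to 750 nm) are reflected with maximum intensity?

7

Top surface (1.54 → 1.848): reflection off a higher-index medium gives a half-wave phase shift.
At the lower boundary (n = 1.848 to n = 2.089) the reflected ray undergoes a half-wave phase shift.
Net: no relative phase inversion (both shifts match).
For bright reflection here: 2 n t = m λ.
λ = 2 n t / m = 5507 / m nm.
m=7: 787 nm (IR); m=8: 688 nm (visible); m=9: 612 nm (visible); m=10: 551 nm (visible); m=11: 501 nm (visible); m=12: 459 nm (visible); m=13: 424 nm (visible); m=14: 393 nm (visible); m=15: 367 nm (UV).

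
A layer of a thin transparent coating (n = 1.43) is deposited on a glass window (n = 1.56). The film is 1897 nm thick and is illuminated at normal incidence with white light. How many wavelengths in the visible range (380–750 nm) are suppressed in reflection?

7

Top surface (1.0 → 1.43): reflection off a higher-index medium gives a half-wave phase shift.
Ray reflecting at the bottom interface goes from n = 1.43 toward n = 1.56: a half-wave phase shift.
Zero or two π shifts → no net half-wave offset.
With no net inversion, destructive interference in reflection requires 2 n t = (m + ½) λ.
λ = 2 n t / (m + ½) = 5425 / (m + ½) nm.
m=6: 835 nm (IR); m=7: 723 nm (visible); m=8: 638 nm (visible); m=9: 571 nm (visible); m=10: 517 nm (visible); m=11: 472 nm (visible); m=12: 434 nm (visible); m=13: 402 nm (visible); m=14: 374 nm (UV).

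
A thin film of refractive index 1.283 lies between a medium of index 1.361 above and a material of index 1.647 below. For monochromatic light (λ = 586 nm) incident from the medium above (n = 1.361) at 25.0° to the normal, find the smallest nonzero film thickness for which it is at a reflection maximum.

Ray reflecting at the top interface goes from n = 1.361 toward n = 1.283: no phase shift.
Ray reflecting at the bottom interface goes from n = 1.283 toward n = 1.647: a half-wave phase shift.
The two reflections differ by half a wavelength.
For bright reflection here: 2 n t cos θ_r = (m + ½) λ.
Snell's law: 1.361 sin 25.0° = 1.283 sin θ_r → sin θ_r = 0.448, cos θ_r = 0.894.
Minimum at m = 0: t = λ / (4 n cos θ_r) = 586 / (4 × 1.283 × 0.894) = 128 nm.

128 nm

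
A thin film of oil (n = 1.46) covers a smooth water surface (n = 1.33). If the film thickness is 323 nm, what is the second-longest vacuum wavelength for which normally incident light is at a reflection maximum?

At the upper boundary (n = 1.0 to n = 1.46) the reflected ray undergoes a half-wave phase shift.
Ray reflecting at the bottom interface goes from n = 1.46 toward n = 1.33: no phase shift.
The two reflections differ by half a wavelength.
So the condition for constructive reflection is 2 n t = (m + ½) λ.
λ = 2 n t / (m + ½). The second-longest wavelength is m = 1: λ = 2 × 1.46 × 323 / 1.50 = 629 nm.

629 nm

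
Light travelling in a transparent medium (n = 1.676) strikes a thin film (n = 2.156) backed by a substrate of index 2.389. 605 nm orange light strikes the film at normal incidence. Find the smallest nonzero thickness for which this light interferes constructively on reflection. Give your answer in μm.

0.140 μm

At the upper boundary (n = 1.676 to n = 2.156) the reflected ray undergoes a half-wave phase shift.
Bottom surface (2.156 → 2.389): reflection off a higher-index medium gives a half-wave phase shift.
Net: no relative phase inversion (both shifts match).
With no net inversion, constructive interference in reflection requires 2 n t = m λ.
The smallest nonzero thickness corresponds to m = 1: t = m λ / (2 n) = 1.00 × 605 / (2 × 2.156) = 140 nm.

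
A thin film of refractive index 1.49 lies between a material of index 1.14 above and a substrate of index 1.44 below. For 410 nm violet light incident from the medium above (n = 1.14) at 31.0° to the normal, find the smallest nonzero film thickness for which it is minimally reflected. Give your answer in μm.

At the upper boundary (n = 1.14 to n = 1.49) the reflected ray undergoes a half-wave phase shift.
Bottom surface (1.49 → 1.44): reflection off a lower-index medium gives no phase shift.
Exactly one π shift → a net half-wave offset.
With one net inversion, destructive interference in reflection requires 2 n t cos θ_r = m λ.
Snell's law: 1.14 sin 31.0° = 1.49 sin θ_r → sin θ_r = 0.394, cos θ_r = 0.919.
Minimum nonzero at m = 1: t = λ / (2 n cos θ_r) = 410 / (2 × 1.49 × 0.919) = 150 nm.

0.150 μm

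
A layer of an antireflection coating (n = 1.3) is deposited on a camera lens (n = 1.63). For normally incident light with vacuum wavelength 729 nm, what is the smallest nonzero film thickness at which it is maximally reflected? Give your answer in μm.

At the upper boundary (n = 1.0 to n = 1.3) the reflected ray undergoes a half-wave phase shift.
Bottom surface (1.3 → 1.63): reflection off a higher-index medium gives a half-wave phase shift.
The two reflections carry the same phase change, so no net offset.
With no net inversion, constructive interference in reflection requires 2 n t = m λ.
The smallest nonzero thickness corresponds to m = 1: t = m λ / (2 n) = 1.00 × 729 / (2 × 1.3) = 280 nm.

0.280 μm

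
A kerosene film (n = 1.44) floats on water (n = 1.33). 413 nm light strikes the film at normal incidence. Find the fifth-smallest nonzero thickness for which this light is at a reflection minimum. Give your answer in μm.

0.717 μm

Top surface (1.0 → 1.44): reflection off a higher-index medium gives a half-wave phase shift.
At the lower boundary (n = 1.44 to n = 1.33) the reflected ray undergoes no phase shift.
Net: one phase inversion between the two reflected rays.
For weak reflection here: 2 n t = m λ.
The fifth-smallest nonzero thickness corresponds to m = 5: t = m λ / (2 n) = 5.00 × 413 / (2 × 1.44) = 717 nm.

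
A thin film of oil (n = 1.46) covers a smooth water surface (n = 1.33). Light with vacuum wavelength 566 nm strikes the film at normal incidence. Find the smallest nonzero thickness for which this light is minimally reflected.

Top surface (1.0 → 1.46): reflection off a higher-index medium gives a half-wave phase shift.
Bottom surface (1.46 → 1.33): reflection off a lower-index medium gives no phase shift.
Net: one phase inversion between the two reflected rays.
So the condition for destructive reflection is 2 n t = m λ.
The smallest nonzero thickness corresponds to m = 1: t = m λ / (2 n) = 1.00 × 566 / (2 × 1.46) = 194 nm.

194 nm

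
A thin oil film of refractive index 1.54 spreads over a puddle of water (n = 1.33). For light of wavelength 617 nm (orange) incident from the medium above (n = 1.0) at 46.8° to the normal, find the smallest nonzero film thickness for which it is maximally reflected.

114 nm

At the upper boundary (n = 1.0 to n = 1.54) the reflected ray undergoes a half-wave phase shift.
Ray reflecting at the bottom interface goes from n = 1.54 toward n = 1.33: no phase shift.
The two reflections differ by half a wavelength.
With one net inversion, constructive interference in reflection requires 2 n t cos θ_r = (m + ½) λ.
Snell's law: 1.0 sin 46.8° = 1.54 sin θ_r → sin θ_r = 0.473, cos θ_r = 0.881.
Minimum at m = 0: t = λ / (4 n cos θ_r) = 617 / (4 × 1.54 × 0.881) = 114 nm.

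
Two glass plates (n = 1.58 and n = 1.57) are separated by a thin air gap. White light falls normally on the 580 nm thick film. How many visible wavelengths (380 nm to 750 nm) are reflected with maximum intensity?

1

At the upper boundary (n = 1.58 to n = 1.0) the reflected ray undergoes no phase shift.
At the lower boundary (n = 1.0 to n = 1.57) the reflected ray undergoes a half-wave phase shift.
The two reflections differ by half a wavelength.
So the condition for constructive reflection is 2 n t = (m + ½) λ.
λ = 2 n t / (m + ½) = 1160 / (m + ½) nm.
m=1: 773 nm (IR); m=2: 464 nm (visible); m=3: 331 nm (UV).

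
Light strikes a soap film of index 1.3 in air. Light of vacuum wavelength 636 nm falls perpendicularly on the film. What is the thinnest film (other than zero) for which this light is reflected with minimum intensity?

At the upper boundary (n = 1.0 to n = 1.3) the reflected ray undergoes a half-wave phase shift.
Bottom surface (1.3 → 1.0): reflection off a lower-index medium gives no phase shift.
Exactly one π shift → a net half-wave offset.
For weak reflection here: 2 n t = m λ.
Minimum nonzero at m = 1: t = λ / (2 n) = 636 / (2 × 1.3) = 245 nm.

245 nm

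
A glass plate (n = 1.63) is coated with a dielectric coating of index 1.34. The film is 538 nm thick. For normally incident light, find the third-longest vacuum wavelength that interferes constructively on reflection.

Ray reflecting at the top interface goes from n = 1.0 toward n = 1.34: a half-wave phase shift.
Bottom surface (1.34 → 1.63): reflection off a higher-index medium gives a half-wave phase shift.
Zero or two π shifts → no net half-wave offset.
For maximum reflection here: 2 n t = m λ.
λ = 2 n t / m. The third-longest wavelength is m = 3: λ = 2 × 1.34 × 538 / 3.00 = 481 nm.

481 nm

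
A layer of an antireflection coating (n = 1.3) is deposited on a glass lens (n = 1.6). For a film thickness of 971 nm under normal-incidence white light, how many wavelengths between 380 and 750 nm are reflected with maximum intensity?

Top surface (1.0 → 1.3): reflection off a higher-index medium gives a half-wave phase shift.
At the lower boundary (n = 1.3 to n = 1.6) the reflected ray undergoes a half-wave phase shift.
Net: no relative phase inversion (both shifts match).
So the condition for constructive reflection is 2 n t = m λ.
λ = 2 n t / m = 2525 / m nm.
m=3: 842 nm (IR); m=4: 631 nm (visible); m=5: 505 nm (visible); m=6: 421 nm (visible); m=7: 361 nm (UV).

3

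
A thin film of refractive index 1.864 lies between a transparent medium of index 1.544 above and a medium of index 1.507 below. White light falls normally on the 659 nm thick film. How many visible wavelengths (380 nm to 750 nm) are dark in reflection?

Ray reflecting at the top interface goes from n = 1.544 toward n = 1.864: a half-wave phase shift.
Ray reflecting at the bottom interface goes from n = 1.864 toward n = 1.507: no phase shift.
Exactly one π shift → a net half-wave offset.
With one net inversion, destructive interference in reflection requires 2 n t = m λ.
λ = 2 n t / m = 2457 / m nm.
m=3: 819 nm (IR); m=4: 614 nm (visible); m=5: 491 nm (visible); m=6: 409 nm (visible); m=7: 351 nm (UV).

3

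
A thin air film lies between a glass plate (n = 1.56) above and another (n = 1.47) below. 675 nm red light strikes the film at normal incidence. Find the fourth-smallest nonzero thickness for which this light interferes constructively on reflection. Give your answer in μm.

1.18 μm

Ray reflecting at the top interface goes from n = 1.56 toward n = 1.0: no phase shift.
Ray reflecting at the bottom interface goes from n = 1.0 toward n = 1.47: a half-wave phase shift.
Exactly one π shift → a net half-wave offset.
So the condition for constructive reflection is 2 n t = (m + ½) λ.
The fourth-smallest nonzero thickness corresponds to m = 3: t = (m + ½) λ / (2 n) = 3.50 × 675 / (2 × 1.0) = 1181 nm.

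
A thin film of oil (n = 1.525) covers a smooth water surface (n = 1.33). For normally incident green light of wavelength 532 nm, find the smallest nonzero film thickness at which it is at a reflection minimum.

174 nm

Ray reflecting at the top interface goes from n = 1.0 toward n = 1.525: a half-wave phase shift.
Ray reflecting at the bottom interface goes from n = 1.525 toward n = 1.33: no phase shift.
Net: one phase inversion between the two reflected rays.
So the condition for destructive reflection is 2 n t = m λ.
Minimum nonzero at m = 1: t = λ / (2 n) = 532 / (2 × 1.525) = 174 nm.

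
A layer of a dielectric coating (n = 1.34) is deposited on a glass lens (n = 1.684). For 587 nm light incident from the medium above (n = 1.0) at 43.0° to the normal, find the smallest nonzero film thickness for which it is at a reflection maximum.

Top surface (1.0 → 1.34): reflection off a higher-index medium gives a half-wave phase shift.
Bottom surface (1.34 → 1.684): reflection off a higher-index medium gives a half-wave phase shift.
The two reflections carry the same phase change, so no net offset.
For strong reflection here: 2 n t cos θ_r = m λ.
Snell's law: 1.0 sin 43.0° = 1.34 sin θ_r → sin θ_r = 0.509, cos θ_r = 0.861.
Minimum nonzero at m = 1: t = λ / (2 n cos θ_r) = 587 / (2 × 1.34 × 0.861) = 254 nm.

254 nm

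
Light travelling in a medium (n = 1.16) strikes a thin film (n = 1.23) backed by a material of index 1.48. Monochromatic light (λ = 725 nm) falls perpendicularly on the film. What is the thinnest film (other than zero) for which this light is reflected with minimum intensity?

147 nm

Ray reflecting at the top interface goes from n = 1.16 toward n = 1.23: a half-wave phase shift.
Ray reflecting at the bottom interface goes from n = 1.23 toward n = 1.48: a half-wave phase shift.
Net: no relative phase inversion (both shifts match).
For weak reflection here: 2 n t = (m + ½) λ.
Minimum at m = 0: t = λ / (4 n) = 725 / (4 × 1.23) = 147 nm.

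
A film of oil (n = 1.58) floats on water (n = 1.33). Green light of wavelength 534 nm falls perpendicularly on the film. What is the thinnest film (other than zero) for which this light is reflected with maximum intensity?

Top surface (1.0 → 1.58): reflection off a higher-index medium gives a half-wave phase shift.
At the lower boundary (n = 1.58 to n = 1.33) the reflected ray undergoes no phase shift.
Exactly one π shift → a net half-wave offset.
With one net inversion, constructive interference in reflection requires 2 n t = (m + ½) λ.
Minimum at m = 0: t = λ / (4 n) = 534 / (4 × 1.58) = 84.5 nm.

84.5 nm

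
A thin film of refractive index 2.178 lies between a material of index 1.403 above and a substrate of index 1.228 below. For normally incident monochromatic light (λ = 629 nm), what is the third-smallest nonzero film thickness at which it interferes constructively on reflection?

361 nm

Ray reflecting at the top interface goes from n = 1.403 toward n = 2.178: a half-wave phase shift.
Bottom surface (2.178 → 1.228): reflection off a lower-index medium gives no phase shift.
The two reflections differ by half a wavelength.
For strong reflection here: 2 n t = (m + ½) λ.
The third-smallest nonzero thickness corresponds to m = 2: t = (m + ½) λ / (2 n) = 2.50 × 629 / (2 × 2.178) = 361 nm.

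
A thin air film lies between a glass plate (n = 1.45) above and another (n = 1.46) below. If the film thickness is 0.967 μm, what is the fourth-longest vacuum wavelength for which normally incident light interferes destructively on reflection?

484 nm

At the upper boundary (n = 1.45 to n = 1.0) the reflected ray undergoes no phase shift.
At the lower boundary (n = 1.0 to n = 1.46) the reflected ray undergoes a half-wave phase shift.
Net: one phase inversion between the two reflected rays.
With one net inversion, destructive interference in reflection requires 2 n t = m λ.
λ = 2 n t / m. The fourth-longest wavelength is m = 4: λ = 2 × 1.0 × 967 / 4.00 = 484 nm.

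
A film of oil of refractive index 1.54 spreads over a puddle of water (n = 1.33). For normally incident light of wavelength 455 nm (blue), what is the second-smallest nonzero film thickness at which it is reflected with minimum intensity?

295 nm

Ray reflecting at the top interface goes from n = 1.0 toward n = 1.54: a half-wave phase shift.
Ray reflecting at the bottom interface goes from n = 1.54 toward n = 1.33: no phase shift.
Net: one phase inversion between the two reflected rays.
For minimum reflection here: 2 n t = m λ.
The second-smallest nonzero thickness corresponds to m = 2: t = m λ / (2 n) = 2.00 × 455 / (2 × 1.54) = 295 nm.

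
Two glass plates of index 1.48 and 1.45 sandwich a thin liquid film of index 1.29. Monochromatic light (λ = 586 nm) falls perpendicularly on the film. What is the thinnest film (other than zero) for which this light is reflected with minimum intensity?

Top surface (1.48 → 1.29): reflection off a lower-index medium gives no phase shift.
Bottom surface (1.29 → 1.45): reflection off a higher-index medium gives a half-wave phase shift.
Net: one phase inversion between the two reflected rays.
So the condition for destructive reflection is 2 n t = m λ.
Minimum nonzero at m = 1: t = λ / (2 n) = 586 / (2 × 1.29) = 227 nm.

227 nm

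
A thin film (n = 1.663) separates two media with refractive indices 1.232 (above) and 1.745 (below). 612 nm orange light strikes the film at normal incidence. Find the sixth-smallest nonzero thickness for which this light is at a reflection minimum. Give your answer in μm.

Top surface (1.232 → 1.663): reflection off a higher-index medium gives a half-wave phase shift.
At the lower boundary (n = 1.663 to n = 1.745) the reflected ray undergoes a half-wave phase shift.
Net: no relative phase inversion (both shifts match).
So the condition for destructive reflection is 2 n t = (m + ½) λ.
The sixth-smallest nonzero thickness corresponds to m = 5: t = (m + ½) λ / (2 n) = 5.50 × 612 / (2 × 1.663) = 1012 nm.

1.01 μm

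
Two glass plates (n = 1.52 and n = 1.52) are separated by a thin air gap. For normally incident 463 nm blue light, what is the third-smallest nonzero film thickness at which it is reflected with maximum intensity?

579 nm

Top surface (1.52 → 1.0): reflection off a lower-index medium gives no phase shift.
At the lower boundary (n = 1.0 to n = 1.52) the reflected ray undergoes a half-wave phase shift.
Net: one phase inversion between the two reflected rays.
So the condition for constructive reflection is 2 n t = (m + ½) λ.
The third-smallest nonzero thickness corresponds to m = 2: t = (m + ½) λ / (2 n) = 2.50 × 463 / (2 × 1.0) = 579 nm.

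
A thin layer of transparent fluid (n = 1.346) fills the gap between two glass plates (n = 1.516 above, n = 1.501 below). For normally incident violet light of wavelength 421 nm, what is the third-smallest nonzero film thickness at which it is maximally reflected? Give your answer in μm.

At the upper boundary (n = 1.516 to n = 1.346) the reflected ray undergoes no phase shift.
Bottom surface (1.346 → 1.501): reflection off a higher-index medium gives a half-wave phase shift.
Net: one phase inversion between the two reflected rays.
So the condition for constructive reflection is 2 n t = (m + ½) λ.
The third-smallest nonzero thickness corresponds to m = 2: t = (m + ½) λ / (2 n) = 2.50 × 421 / (2 × 1.346) = 391 nm.

0.391 μm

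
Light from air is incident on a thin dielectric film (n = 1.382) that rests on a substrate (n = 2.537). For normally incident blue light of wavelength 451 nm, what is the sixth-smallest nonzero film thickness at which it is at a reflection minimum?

Ray reflecting at the top interface goes from n = 1.0 toward n = 1.382: a half-wave phase shift.
Bottom surface (1.382 → 2.537): reflection off a higher-index medium gives a half-wave phase shift.
Zero or two π shifts → no net half-wave offset.
With no net inversion, destructive interference in reflection requires 2 n t = (m + ½) λ.
The sixth-smallest nonzero thickness corresponds to m = 5: t = (m + ½) λ / (2 n) = 5.50 × 451 / (2 × 1.382) = 897 nm.

897 nm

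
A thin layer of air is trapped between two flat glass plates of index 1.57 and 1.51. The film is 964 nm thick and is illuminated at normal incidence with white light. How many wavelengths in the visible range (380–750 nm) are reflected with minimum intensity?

Ray reflecting at the top interface goes from n = 1.57 toward n = 1.0: no phase shift.
At the lower boundary (n = 1.0 to n = 1.51) the reflected ray undergoes a half-wave phase shift.
The two reflections differ by half a wavelength.
So the condition for destructive reflection is 2 n t = m λ.
λ = 2 n t / m = 1928 / m nm.
m=2: 964 nm (IR); m=3: 643 nm (visible); m=4: 482 nm (visible); m=5: 386 nm (visible); m=6: 321 nm (UV).

3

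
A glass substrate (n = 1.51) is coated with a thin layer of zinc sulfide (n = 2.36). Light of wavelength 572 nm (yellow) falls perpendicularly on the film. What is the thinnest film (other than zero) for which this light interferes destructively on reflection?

Top surface (1.0 → 2.36): reflection off a higher-index medium gives a half-wave phase shift.
Ray reflecting at the bottom interface goes from n = 2.36 toward n = 1.51: no phase shift.
Net: one phase inversion between the two reflected rays.
So the condition for destructive reflection is 2 n t = m λ.
Minimum nonzero at m = 1: t = λ / (2 n) = 572 / (2 × 2.36) = 121 nm.

121 nm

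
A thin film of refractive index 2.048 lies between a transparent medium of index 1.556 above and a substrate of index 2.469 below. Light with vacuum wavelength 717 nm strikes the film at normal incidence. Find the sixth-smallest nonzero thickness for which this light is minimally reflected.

At the upper boundary (n = 1.556 to n = 2.048) the reflected ray undergoes a half-wave phase shift.
Bottom surface (2.048 → 2.469): reflection off a higher-index medium gives a half-wave phase shift.
The two reflections carry the same phase change, so no net offset.
For minimum reflection here: 2 n t = (m + ½) λ.
The sixth-smallest nonzero thickness corresponds to m = 5: t = (m + ½) λ / (2 n) = 5.50 × 717 / (2 × 2.048) = 963 nm.

963 nm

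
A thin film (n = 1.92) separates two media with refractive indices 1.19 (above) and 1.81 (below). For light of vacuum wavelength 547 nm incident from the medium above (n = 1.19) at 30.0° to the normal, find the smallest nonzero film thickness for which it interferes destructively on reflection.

150 nm

Top surface (1.19 → 1.92): reflection off a higher-index medium gives a half-wave phase shift.
Ray reflecting at the bottom interface goes from n = 1.92 toward n = 1.81: no phase shift.
Net: one phase inversion between the two reflected rays.
With one net inversion, destructive interference in reflection requires 2 n t cos θ_r = m λ.
Snell's law: 1.19 sin 30.0° = 1.92 sin θ_r → sin θ_r = 0.310, cos θ_r = 0.951.
Minimum nonzero at m = 1: t = λ / (2 n cos θ_r) = 547 / (2 × 1.92 × 0.951) = 150 nm.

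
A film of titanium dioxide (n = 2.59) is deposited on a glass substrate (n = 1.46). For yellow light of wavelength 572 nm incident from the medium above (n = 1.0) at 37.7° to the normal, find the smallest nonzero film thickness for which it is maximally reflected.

At the upper boundary (n = 1.0 to n = 2.59) the reflected ray undergoes a half-wave phase shift.
At the lower boundary (n = 2.59 to n = 1.46) the reflected ray undergoes no phase shift.
Net: one phase inversion between the two reflected rays.
For strong reflection here: 2 n t cos θ_r = (m + ½) λ.
Snell's law: 1.0 sin 37.7° = 2.59 sin θ_r → sin θ_r = 0.236, cos θ_r = 0.972.
Minimum at m = 0: t = λ / (4 n cos θ_r) = 572 / (4 × 2.59 × 0.972) = 56.8 nm.

56.8 nm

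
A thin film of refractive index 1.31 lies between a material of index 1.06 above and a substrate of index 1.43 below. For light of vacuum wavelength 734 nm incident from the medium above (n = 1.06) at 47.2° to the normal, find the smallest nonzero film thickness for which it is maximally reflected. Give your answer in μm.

0.348 μm

Top surface (1.06 → 1.31): reflection off a higher-index medium gives a half-wave phase shift.
Ray reflecting at the bottom interface goes from n = 1.31 toward n = 1.43: a half-wave phase shift.
The two reflections carry the same phase change, so no net offset.
With no net inversion, constructive interference in reflection requires 2 n t cos θ_r = m λ.
Snell's law: 1.06 sin 47.2° = 1.31 sin θ_r → sin θ_r = 0.594, cos θ_r = 0.805.
Minimum nonzero at m = 1: t = λ / (2 n cos θ_r) = 734 / (2 × 1.31 × 0.805) = 348 nm.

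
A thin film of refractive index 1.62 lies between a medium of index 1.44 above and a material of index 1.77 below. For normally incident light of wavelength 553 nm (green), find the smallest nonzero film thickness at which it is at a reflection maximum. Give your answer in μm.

0.171 μm

Top surface (1.44 → 1.62): reflection off a higher-index medium gives a half-wave phase shift.
Ray reflecting at the bottom interface goes from n = 1.62 toward n = 1.77: a half-wave phase shift.
The two reflections carry the same phase change, so no net offset.
So the condition for constructive reflection is 2 n t = m λ.
Minimum nonzero at m = 1: t = λ / (2 n) = 553 / (2 × 1.62) = 171 nm.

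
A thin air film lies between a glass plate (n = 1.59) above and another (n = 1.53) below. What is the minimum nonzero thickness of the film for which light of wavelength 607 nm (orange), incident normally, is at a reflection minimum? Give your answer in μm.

Ray reflecting at the top interface goes from n = 1.59 toward n = 1.0: no phase shift.
Bottom surface (1.0 → 1.53): reflection off a higher-index medium gives a half-wave phase shift.
The two reflections differ by half a wavelength.
So the condition for destructive reflection is 2 n t = m λ.
Minimum nonzero at m = 1: t = λ / (2 n) = 607 / (2 × 1.0) = 304 nm.

0.304 μm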